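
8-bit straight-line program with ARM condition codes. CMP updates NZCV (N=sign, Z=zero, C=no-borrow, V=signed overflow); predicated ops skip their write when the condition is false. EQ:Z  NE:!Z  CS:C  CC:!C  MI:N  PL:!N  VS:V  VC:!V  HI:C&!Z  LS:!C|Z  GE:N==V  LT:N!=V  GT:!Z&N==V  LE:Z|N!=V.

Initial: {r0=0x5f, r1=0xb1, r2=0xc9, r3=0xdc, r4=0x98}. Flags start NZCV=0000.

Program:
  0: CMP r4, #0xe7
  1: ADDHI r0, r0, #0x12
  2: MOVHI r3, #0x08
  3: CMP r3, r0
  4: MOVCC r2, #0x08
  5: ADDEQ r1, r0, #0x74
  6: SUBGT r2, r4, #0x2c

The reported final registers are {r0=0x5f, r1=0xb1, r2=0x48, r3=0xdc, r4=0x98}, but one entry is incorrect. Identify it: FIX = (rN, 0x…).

0: ✓ CMP  NZCV=1000
1: · ADDHI
2: · MOVHI
3: ✓ CMP  NZCV=0011
4: · MOVCC
5: · ADDEQ
6: · SUBGT

FIX = (r2, 0xc9)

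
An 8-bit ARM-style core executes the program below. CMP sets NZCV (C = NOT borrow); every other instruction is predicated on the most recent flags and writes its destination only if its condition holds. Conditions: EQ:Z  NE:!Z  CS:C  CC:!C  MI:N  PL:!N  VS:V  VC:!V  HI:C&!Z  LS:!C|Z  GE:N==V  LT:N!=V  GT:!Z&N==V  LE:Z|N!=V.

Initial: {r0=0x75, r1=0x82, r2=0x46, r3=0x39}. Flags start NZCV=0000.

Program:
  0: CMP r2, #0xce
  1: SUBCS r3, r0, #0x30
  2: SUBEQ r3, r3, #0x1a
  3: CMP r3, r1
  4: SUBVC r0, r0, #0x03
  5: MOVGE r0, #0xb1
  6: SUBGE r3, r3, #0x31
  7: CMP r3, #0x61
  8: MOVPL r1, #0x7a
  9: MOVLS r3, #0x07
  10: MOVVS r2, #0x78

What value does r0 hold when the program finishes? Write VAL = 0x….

VAL = 0xb1

0: ✓ CMP  NZCV=0000
1: · SUBCS
2: · SUBEQ
3: ✓ CMP  NZCV=1001
4: · SUBVC
5: ✓ MOVGE  r0←0xb1
6: ✓ SUBGE  r3←0x08
7: ✓ CMP  NZCV=1000
8: · MOVPL
9: ✓ MOVLS  r3←0x07
10: · MOVVS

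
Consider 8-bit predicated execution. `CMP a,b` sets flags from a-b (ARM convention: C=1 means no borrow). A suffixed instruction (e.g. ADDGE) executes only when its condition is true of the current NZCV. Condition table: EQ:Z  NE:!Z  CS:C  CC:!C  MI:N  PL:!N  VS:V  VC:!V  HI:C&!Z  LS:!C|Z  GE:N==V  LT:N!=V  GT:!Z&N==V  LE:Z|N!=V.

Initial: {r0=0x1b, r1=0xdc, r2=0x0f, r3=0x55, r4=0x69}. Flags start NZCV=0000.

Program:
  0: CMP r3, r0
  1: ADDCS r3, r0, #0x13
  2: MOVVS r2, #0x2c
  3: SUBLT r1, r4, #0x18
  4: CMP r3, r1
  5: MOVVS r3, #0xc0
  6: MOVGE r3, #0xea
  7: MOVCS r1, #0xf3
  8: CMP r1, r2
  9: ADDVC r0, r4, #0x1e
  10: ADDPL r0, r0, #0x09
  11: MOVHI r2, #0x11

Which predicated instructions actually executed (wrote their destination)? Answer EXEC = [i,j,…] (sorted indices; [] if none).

EXEC = [1,6,9,11]

0: ✓ CMP  NZCV=0010
1: ✓ ADDCS  r3←0x2e
2: · MOVVS
3: · SUBLT
4: ✓ CMP  NZCV=0000
5: · MOVVS
6: ✓ MOVGE  r3←0xea
7: · MOVCS
8: ✓ CMP  NZCV=1010
9: ✓ ADDVC  r0←0x87
10: · ADDPL
11: ✓ MOVHI  r2←0x11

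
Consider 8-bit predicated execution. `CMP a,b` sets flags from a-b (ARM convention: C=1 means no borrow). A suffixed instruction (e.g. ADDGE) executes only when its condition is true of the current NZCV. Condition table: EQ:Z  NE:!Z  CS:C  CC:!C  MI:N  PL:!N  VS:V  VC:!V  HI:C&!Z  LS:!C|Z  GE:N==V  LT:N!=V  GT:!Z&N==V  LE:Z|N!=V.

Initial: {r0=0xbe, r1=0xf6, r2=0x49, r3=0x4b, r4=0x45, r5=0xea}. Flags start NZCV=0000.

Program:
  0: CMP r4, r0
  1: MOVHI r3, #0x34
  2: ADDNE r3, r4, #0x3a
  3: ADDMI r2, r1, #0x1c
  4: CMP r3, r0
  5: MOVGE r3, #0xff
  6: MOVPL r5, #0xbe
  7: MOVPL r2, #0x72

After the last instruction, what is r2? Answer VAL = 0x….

VAL = 0x12

[0] flags=1001 → (cmp)
[1] flags=1001 HI?F → skip
[2] flags=1001 NE?T → r3=0x7f
[3] flags=1001 MI?T → r2=0x12
[4] flags=1001 → (cmp)
[5] flags=1001 GE?T → r3=0xff
[6] flags=1001 PL?F → skip
[7] flags=1001 PL?F → skip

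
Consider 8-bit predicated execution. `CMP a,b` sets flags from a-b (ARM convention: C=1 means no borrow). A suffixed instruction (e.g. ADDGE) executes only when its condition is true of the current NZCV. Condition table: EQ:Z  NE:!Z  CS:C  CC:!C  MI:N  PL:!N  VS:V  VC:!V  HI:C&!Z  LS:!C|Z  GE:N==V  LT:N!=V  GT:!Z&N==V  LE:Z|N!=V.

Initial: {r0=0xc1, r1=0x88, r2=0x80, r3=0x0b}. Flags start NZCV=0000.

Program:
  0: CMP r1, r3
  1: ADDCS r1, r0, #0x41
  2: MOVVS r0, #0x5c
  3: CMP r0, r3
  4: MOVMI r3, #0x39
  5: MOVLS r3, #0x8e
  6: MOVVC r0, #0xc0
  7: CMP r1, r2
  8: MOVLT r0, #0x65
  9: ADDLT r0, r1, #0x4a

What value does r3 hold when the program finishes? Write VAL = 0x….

VAL = 0x0b

[0] flags=0011 → (cmp)
[1] flags=0011 CS?T → r1=0x02
[2] flags=0011 VS?T → r0=0x5c
[3] flags=0010 → (cmp)
[4] flags=0010 MI?F → skip
[5] flags=0010 LS?F → skip
[6] flags=0010 VC?T → r0=0xc0
[7] flags=1001 → (cmp)
[8] flags=1001 LT?F → skip
[9] flags=1001 LT?F → skip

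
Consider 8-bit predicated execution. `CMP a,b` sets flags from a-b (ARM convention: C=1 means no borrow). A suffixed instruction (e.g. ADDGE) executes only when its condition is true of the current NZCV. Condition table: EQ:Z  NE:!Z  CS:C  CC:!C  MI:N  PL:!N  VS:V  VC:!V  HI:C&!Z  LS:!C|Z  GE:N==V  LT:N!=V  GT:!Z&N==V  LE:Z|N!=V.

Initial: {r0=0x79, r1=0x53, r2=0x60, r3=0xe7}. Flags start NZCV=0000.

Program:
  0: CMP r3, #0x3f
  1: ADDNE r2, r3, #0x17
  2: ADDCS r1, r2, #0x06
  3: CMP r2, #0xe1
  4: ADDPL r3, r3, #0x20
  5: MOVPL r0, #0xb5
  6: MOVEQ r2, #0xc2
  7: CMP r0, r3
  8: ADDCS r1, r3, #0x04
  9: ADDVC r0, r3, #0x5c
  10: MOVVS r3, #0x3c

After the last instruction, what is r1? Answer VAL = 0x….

[0] flags=1010 → (cmp)
[1] flags=1010 NE?T → r2=0xfe
[2] flags=1010 CS?T → r1=0x04
[3] flags=0010 → (cmp)
[4] flags=0010 PL?T → r3=0x07
[5] flags=0010 PL?T → r0=0xb5
[6] flags=0010 EQ?F → skip
[7] flags=1010 → (cmp)
[8] flags=1010 CS?T → r1=0x0b
[9] flags=1010 VC?T → r0=0x63
[10] flags=1010 VS?F → skip

VAL = 0x0b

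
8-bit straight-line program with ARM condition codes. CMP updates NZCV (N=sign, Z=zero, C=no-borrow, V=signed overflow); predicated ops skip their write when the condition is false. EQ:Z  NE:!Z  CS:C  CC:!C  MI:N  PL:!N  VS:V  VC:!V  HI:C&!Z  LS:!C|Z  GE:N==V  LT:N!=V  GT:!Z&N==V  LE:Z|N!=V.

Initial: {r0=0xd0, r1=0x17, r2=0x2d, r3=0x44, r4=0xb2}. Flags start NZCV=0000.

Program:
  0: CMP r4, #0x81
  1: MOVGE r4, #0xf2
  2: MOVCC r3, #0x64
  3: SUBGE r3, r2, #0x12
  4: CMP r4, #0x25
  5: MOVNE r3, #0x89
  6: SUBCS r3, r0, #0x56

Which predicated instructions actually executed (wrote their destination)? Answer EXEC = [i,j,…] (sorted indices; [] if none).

0: ✓ CMP  NZCV=0010
1: ✓ MOVGE  r4←0xf2
2: · MOVCC
3: ✓ SUBGE  r3←0x1b
4: ✓ CMP  NZCV=1010
5: ✓ MOVNE  r3←0x89
6: ✓ SUBCS  r3←0x7a

EXEC = [1,3,5,6]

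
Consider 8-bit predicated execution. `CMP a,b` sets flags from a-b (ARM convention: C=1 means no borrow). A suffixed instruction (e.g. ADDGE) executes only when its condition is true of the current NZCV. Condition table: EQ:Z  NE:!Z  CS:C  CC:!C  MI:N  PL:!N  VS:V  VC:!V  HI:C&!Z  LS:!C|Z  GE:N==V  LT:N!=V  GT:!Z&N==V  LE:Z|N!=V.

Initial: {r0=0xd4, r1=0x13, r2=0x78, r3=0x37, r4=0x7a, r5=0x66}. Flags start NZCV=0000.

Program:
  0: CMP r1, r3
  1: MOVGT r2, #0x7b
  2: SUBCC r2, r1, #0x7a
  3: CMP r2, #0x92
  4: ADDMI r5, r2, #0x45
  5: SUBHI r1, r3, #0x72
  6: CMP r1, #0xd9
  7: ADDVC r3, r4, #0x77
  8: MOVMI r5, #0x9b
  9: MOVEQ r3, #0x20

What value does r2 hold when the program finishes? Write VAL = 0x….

VAL = 0x99

0: ✓ CMP  NZCV=1000
1: · MOVGT
2: ✓ SUBCC  r2←0x99
3: ✓ CMP  NZCV=0010
4: · ADDMI
5: ✓ SUBHI  r1←0xc5
6: ✓ CMP  NZCV=1000
7: ✓ ADDVC  r3←0xf1
8: ✓ MOVMI  r5←0x9b
9: · MOVEQ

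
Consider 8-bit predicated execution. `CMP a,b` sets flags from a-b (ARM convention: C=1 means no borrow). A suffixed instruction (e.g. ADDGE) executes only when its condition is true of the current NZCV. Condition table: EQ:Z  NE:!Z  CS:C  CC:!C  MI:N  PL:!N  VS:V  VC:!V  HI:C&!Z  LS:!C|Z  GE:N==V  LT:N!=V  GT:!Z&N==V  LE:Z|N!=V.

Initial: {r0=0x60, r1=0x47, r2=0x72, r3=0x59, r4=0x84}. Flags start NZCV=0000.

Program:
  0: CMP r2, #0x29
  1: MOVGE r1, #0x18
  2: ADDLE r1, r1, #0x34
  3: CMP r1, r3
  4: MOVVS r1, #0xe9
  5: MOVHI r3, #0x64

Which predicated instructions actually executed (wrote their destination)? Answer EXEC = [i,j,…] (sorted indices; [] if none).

[0] flags=0010 → (cmp)
[1] flags=0010 GE?T → r1=0x18
[2] flags=0010 LE?F → skip
[3] flags=1000 → (cmp)
[4] flags=1000 VS?F → skip
[5] flags=1000 HI?F → skip

EXEC = [1]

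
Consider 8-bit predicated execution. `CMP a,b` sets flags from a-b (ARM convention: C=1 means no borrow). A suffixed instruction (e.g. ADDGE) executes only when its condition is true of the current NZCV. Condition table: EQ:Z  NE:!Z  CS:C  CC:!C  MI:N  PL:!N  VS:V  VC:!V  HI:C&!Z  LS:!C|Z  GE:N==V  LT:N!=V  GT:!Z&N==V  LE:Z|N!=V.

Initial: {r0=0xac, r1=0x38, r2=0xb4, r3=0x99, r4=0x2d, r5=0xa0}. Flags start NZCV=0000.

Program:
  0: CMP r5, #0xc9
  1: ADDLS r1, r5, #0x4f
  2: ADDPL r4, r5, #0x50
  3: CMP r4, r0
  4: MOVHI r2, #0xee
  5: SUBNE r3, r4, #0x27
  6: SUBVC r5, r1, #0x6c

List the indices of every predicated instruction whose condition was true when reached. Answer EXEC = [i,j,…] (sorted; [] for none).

[0] flags=1000 → (cmp)
[1] flags=1000 LS?T → r1=0xef
[2] flags=1000 PL?F → skip
[3] flags=1001 → (cmp)
[4] flags=1001 HI?F → skip
[5] flags=1001 NE?T → r3=0x06
[6] flags=1001 VC?F → skip

EXEC = [1,5]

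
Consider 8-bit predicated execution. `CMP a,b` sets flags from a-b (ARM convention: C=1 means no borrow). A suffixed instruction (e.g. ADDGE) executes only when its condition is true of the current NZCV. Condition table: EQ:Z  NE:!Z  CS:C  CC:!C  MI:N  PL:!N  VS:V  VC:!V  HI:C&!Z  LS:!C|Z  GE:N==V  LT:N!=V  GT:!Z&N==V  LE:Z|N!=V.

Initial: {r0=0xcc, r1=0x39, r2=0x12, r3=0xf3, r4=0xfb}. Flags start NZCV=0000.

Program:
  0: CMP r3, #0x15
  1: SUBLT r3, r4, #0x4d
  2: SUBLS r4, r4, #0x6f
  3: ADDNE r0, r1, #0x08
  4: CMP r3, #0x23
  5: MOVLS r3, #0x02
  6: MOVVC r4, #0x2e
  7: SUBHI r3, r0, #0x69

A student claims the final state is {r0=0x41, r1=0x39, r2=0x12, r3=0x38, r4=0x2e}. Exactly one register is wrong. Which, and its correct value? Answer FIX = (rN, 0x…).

0: ✓ CMP  NZCV=1010
1: ✓ SUBLT  r3←0xae
2: · SUBLS
3: ✓ ADDNE  r0←0x41
4: ✓ CMP  NZCV=1010
5: · MOVLS
6: ✓ MOVVC  r4←0x2e
7: ✓ SUBHI  r3←0xd8

FIX = (r3, 0xd8)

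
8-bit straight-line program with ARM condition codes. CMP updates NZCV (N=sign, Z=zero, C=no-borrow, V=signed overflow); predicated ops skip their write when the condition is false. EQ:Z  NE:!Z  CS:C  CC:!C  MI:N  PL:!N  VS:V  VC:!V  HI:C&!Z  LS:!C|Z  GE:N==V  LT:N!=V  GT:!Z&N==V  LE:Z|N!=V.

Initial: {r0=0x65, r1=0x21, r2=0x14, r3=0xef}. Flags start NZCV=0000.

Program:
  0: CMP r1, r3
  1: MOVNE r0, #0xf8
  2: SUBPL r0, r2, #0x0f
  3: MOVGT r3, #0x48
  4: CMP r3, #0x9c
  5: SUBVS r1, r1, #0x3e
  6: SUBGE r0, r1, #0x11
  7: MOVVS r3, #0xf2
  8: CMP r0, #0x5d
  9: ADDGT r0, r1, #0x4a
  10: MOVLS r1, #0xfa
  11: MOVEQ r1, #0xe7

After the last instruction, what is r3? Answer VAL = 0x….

VAL = 0xf2

[0] flags=0000 → (cmp)
[1] flags=0000 NE?T → r0=0xf8
[2] flags=0000 PL?T → r0=0x05
[3] flags=0000 GT?T → r3=0x48
[4] flags=1001 → (cmp)
[5] flags=1001 VS?T → r1=0xe3
[6] flags=1001 GE?T → r0=0xd2
[7] flags=1001 VS?T → r3=0xf2
[8] flags=0011 → (cmp)
[9] flags=0011 GT?F → skip
[10] flags=0011 LS?F → skip
[11] flags=0011 EQ?F → skip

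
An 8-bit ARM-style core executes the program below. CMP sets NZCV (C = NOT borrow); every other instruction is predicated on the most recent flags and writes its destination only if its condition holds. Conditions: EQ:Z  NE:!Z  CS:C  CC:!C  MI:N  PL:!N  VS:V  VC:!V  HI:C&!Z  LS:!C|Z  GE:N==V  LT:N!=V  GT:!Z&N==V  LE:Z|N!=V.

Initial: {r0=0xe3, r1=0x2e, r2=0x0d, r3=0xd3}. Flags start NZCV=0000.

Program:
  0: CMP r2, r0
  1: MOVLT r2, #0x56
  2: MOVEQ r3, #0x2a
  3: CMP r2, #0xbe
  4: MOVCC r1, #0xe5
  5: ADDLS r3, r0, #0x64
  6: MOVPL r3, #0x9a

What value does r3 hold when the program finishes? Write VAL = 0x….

0: ✓ CMP  NZCV=0000
1: · MOVLT
2: · MOVEQ
3: ✓ CMP  NZCV=0000
4: ✓ MOVCC  r1←0xe5
5: ✓ ADDLS  r3←0x47
6: ✓ MOVPL  r3←0x9a

VAL = 0x9a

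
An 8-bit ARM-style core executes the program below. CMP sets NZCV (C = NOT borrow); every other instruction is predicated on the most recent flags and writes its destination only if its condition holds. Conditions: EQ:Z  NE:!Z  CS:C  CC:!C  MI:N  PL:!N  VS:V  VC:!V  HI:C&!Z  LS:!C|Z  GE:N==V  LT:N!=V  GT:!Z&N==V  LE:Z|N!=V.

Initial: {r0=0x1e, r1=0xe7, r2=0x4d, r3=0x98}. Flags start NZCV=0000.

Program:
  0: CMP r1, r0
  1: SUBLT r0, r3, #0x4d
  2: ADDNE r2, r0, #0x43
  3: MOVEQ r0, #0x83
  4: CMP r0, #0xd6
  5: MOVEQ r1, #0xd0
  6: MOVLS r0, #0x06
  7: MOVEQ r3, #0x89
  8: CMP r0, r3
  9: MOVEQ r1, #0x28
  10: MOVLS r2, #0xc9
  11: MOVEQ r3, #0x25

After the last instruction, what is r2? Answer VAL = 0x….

[0] flags=1010 → (cmp)
[1] flags=1010 LT?T → r0=0x4b
[2] flags=1010 NE?T → r2=0x8e
[3] flags=1010 EQ?F → skip
[4] flags=0000 → (cmp)
[5] flags=0000 EQ?F → skip
[6] flags=0000 LS?T → r0=0x06
[7] flags=0000 EQ?F → skip
[8] flags=0000 → (cmp)
[9] flags=0000 EQ?F → skip
[10] flags=0000 LS?T → r2=0xc9
[11] flags=0000 EQ?F → skip

VAL = 0xc9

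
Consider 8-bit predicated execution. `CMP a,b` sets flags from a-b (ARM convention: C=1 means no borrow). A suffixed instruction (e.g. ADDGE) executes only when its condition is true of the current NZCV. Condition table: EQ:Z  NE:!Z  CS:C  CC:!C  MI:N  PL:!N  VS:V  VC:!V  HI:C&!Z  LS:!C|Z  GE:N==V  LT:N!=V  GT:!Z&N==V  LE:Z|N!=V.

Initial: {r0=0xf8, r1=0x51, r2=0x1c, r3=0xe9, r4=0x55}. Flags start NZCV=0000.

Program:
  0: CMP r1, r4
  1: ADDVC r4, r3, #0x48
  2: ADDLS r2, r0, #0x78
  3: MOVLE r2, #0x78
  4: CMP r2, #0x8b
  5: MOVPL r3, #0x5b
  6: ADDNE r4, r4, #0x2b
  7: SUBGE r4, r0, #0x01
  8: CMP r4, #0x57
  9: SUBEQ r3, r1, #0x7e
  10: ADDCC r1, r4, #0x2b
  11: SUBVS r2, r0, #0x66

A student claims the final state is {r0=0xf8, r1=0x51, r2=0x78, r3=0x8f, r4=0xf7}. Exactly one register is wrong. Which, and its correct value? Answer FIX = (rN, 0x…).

FIX = (r3, 0xe9)

0: ✓ CMP  NZCV=1000
1: ✓ ADDVC  r4←0x31
2: ✓ ADDLS  r2←0x70
3: ✓ MOVLE  r2←0x78
4: ✓ CMP  NZCV=1001
5: · MOVPL
6: ✓ ADDNE  r4←0x5c
7: ✓ SUBGE  r4←0xf7
8: ✓ CMP  NZCV=1010
9: · SUBEQ
10: · ADDCC
11: · SUBVS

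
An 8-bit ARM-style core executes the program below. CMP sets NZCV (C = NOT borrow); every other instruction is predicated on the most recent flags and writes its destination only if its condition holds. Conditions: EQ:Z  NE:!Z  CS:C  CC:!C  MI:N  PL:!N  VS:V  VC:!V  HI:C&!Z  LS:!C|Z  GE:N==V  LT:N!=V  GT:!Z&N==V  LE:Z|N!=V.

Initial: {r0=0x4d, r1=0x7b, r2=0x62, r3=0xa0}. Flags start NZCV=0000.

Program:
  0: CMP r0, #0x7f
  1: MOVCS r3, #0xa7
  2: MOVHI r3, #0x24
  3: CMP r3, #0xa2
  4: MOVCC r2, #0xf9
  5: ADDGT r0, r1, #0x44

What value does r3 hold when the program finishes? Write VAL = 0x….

0: ✓ CMP  NZCV=1000
1: · MOVCS
2: · MOVHI
3: ✓ CMP  NZCV=1000
4: ✓ MOVCC  r2←0xf9
5: · ADDGT

VAL = 0xa0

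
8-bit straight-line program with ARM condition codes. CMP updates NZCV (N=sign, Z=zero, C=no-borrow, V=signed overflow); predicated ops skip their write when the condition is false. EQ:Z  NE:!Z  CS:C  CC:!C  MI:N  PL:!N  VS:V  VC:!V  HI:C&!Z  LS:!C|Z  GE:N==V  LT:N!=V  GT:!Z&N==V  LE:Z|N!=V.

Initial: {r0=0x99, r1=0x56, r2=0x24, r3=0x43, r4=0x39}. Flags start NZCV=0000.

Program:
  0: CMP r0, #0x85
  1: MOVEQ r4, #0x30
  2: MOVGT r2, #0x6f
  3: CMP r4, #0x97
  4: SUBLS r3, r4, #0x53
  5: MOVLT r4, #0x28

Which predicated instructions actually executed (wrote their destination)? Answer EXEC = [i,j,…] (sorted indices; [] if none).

EXEC = [2,4]

[0] flags=0010 → (cmp)
[1] flags=0010 EQ?F → skip
[2] flags=0010 GT?T → r2=0x6f
[3] flags=1001 → (cmp)
[4] flags=1001 LS?T → r3=0xe6
[5] flags=1001 LT?F → skip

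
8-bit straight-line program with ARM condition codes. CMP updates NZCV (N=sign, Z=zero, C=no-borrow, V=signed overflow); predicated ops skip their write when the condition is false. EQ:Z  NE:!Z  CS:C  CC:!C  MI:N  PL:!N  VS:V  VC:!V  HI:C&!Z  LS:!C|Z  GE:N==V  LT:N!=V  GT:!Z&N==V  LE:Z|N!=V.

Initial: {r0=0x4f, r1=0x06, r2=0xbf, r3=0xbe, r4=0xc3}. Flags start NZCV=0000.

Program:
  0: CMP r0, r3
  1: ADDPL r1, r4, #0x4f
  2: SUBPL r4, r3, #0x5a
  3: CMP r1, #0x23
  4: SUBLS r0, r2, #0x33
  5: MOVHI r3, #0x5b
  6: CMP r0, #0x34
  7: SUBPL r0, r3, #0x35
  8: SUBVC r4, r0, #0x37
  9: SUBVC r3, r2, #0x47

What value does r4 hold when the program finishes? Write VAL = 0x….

VAL = 0xc3

0: ✓ CMP  NZCV=1001
1: · ADDPL
2: · SUBPL
3: ✓ CMP  NZCV=1000
4: ✓ SUBLS  r0←0x8c
5: · MOVHI
6: ✓ CMP  NZCV=0011
7: ✓ SUBPL  r0←0x89
8: · SUBVC
9: · SUBVC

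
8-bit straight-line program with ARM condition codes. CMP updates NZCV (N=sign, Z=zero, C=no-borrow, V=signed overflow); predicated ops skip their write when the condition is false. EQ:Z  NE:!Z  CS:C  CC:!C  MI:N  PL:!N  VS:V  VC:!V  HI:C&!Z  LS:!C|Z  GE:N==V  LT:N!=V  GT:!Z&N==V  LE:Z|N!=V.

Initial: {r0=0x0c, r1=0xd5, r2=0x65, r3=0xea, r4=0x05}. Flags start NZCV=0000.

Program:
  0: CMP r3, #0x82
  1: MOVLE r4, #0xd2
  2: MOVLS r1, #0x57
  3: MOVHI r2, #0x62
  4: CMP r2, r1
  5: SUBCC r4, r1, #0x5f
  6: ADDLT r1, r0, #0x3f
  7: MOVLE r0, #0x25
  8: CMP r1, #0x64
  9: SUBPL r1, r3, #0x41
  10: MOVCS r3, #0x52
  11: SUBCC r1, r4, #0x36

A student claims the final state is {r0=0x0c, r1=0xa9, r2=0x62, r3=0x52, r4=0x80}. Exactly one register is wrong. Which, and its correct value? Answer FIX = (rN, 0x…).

FIX = (r4, 0x76)

0: ✓ CMP  NZCV=0010
1: · MOVLE
2: · MOVLS
3: ✓ MOVHI  r2←0x62
4: ✓ CMP  NZCV=1001
5: ✓ SUBCC  r4←0x76
6: · ADDLT
7: · MOVLE
8: ✓ CMP  NZCV=0011
9: ✓ SUBPL  r1←0xa9
10: ✓ MOVCS  r3←0x52
11: · SUBCC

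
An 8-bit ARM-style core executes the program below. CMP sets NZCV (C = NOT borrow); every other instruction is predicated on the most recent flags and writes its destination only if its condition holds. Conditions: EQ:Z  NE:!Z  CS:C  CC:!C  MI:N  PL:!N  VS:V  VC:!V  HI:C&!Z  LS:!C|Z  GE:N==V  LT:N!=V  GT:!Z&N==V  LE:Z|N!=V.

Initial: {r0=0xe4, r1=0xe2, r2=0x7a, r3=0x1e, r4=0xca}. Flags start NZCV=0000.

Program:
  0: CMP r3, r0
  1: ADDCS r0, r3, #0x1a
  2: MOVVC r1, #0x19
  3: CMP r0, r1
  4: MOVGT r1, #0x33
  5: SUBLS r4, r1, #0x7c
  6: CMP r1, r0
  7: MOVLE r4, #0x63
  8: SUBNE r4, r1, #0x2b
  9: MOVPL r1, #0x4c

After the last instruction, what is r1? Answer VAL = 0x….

VAL = 0x4c

0: ✓ CMP  NZCV=0000
1: · ADDCS
2: ✓ MOVVC  r1←0x19
3: ✓ CMP  NZCV=1010
4: · MOVGT
5: · SUBLS
6: ✓ CMP  NZCV=0000
7: · MOVLE
8: ✓ SUBNE  r4←0xee
9: ✓ MOVPL  r1←0x4c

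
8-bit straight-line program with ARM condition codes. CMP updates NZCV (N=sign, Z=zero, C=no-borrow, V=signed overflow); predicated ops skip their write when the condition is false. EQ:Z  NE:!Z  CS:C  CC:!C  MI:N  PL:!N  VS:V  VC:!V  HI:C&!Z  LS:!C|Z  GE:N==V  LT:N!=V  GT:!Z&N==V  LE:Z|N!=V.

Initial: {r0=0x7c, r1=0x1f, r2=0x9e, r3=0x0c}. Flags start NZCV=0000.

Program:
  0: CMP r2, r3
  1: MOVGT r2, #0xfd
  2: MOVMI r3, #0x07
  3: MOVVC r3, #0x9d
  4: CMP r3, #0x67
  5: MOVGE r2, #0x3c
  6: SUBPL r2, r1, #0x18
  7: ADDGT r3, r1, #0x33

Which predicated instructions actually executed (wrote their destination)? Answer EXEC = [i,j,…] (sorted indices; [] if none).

EXEC = [2,3,6]

0: ✓ CMP  NZCV=1010
1: · MOVGT
2: ✓ MOVMI  r3←0x07
3: ✓ MOVVC  r3←0x9d
4: ✓ CMP  NZCV=0011
5: · MOVGE
6: ✓ SUBPL  r2←0x07
7: · ADDGT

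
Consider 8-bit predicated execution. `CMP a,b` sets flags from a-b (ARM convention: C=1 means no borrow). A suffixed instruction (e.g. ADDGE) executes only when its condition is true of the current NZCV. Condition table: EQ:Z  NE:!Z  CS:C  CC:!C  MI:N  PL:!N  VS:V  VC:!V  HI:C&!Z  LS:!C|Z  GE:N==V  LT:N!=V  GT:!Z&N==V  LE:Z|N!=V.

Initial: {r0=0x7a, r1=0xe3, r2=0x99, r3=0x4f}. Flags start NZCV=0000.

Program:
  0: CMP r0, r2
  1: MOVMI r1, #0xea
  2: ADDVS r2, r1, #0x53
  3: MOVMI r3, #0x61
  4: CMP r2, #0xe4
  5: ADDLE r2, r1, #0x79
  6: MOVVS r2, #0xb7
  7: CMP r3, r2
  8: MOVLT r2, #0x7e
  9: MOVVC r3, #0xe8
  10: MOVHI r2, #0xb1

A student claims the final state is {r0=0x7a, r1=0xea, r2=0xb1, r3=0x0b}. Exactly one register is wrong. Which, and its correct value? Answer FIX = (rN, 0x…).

FIX = (r3, 0xe8)

0: ✓ CMP  NZCV=1001
1: ✓ MOVMI  r1←0xea
2: ✓ ADDVS  r2←0x3d
3: ✓ MOVMI  r3←0x61
4: ✓ CMP  NZCV=0000
5: · ADDLE
6: · MOVVS
7: ✓ CMP  NZCV=0010
8: · MOVLT
9: ✓ MOVVC  r3←0xe8
10: ✓ MOVHI  r2←0xb1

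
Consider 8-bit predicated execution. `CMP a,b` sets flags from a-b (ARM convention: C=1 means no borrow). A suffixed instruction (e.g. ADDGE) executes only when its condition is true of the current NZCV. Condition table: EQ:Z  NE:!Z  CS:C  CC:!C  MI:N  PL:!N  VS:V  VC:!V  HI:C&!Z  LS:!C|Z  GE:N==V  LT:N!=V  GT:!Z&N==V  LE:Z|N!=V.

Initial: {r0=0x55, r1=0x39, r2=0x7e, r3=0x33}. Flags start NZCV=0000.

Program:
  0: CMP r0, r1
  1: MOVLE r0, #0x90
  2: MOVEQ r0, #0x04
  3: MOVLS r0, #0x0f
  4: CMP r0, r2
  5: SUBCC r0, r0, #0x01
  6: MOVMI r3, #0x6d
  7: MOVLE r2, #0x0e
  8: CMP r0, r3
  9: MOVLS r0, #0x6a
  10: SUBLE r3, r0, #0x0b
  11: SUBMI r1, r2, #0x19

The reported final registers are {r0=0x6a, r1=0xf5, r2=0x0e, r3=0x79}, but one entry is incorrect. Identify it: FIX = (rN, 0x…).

[0] flags=0010 → (cmp)
[1] flags=0010 LE?F → skip
[2] flags=0010 EQ?F → skip
[3] flags=0010 LS?F → skip
[4] flags=1000 → (cmp)
[5] flags=1000 CC?T → r0=0x54
[6] flags=1000 MI?T → r3=0x6d
[7] flags=1000 LE?T → r2=0x0e
[8] flags=1000 → (cmp)
[9] flags=1000 LS?T → r0=0x6a
[10] flags=1000 LE?T → r3=0x5f
[11] flags=1000 MI?T → r1=0xf5

FIX = (r3, 0x5f)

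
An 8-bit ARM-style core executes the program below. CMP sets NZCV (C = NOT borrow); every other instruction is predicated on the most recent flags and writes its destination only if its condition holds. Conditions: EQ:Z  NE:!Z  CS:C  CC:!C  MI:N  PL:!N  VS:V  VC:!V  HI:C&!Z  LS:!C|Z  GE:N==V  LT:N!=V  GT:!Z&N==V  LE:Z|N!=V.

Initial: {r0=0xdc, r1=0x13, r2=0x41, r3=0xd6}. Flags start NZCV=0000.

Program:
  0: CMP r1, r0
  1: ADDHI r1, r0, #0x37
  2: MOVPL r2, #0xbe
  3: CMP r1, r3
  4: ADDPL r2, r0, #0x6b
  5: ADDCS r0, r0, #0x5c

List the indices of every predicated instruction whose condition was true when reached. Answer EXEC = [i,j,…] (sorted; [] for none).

0: ✓ CMP  NZCV=0000
1: · ADDHI
2: ✓ MOVPL  r2←0xbe
3: ✓ CMP  NZCV=0000
4: ✓ ADDPL  r2←0x47
5: · ADDCS

EXEC = [2,4]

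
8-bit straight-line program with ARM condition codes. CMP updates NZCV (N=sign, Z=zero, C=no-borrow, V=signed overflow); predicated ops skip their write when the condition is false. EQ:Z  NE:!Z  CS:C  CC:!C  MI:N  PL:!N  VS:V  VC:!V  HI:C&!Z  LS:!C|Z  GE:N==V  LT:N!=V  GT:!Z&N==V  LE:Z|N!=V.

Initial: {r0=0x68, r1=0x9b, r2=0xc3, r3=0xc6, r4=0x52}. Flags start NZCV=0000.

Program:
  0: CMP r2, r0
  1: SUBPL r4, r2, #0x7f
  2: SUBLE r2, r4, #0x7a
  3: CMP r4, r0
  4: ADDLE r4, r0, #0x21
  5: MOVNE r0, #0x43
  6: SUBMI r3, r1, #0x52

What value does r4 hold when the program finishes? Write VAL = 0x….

VAL = 0x89

0: ✓ CMP  NZCV=0011
1: ✓ SUBPL  r4←0x44
2: ✓ SUBLE  r2←0xca
3: ✓ CMP  NZCV=1000
4: ✓ ADDLE  r4←0x89
5: ✓ MOVNE  r0←0x43
6: ✓ SUBMI  r3←0x49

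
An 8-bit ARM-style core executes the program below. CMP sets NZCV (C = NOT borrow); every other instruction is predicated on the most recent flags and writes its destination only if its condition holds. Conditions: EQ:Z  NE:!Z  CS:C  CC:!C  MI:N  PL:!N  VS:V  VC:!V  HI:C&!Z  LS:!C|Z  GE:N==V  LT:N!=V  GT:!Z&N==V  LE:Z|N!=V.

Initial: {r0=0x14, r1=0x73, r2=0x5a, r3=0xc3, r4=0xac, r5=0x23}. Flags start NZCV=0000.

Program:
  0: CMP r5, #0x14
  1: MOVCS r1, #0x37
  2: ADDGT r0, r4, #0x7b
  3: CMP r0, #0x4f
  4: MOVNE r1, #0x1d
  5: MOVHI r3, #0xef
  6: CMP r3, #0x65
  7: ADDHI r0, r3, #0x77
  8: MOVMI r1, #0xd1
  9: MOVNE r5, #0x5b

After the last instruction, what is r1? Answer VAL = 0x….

VAL = 0x1d

[0] flags=0010 → (cmp)
[1] flags=0010 CS?T → r1=0x37
[2] flags=0010 GT?T → r0=0x27
[3] flags=1000 → (cmp)
[4] flags=1000 NE?T → r1=0x1d
[5] flags=1000 HI?F → skip
[6] flags=0011 → (cmp)
[7] flags=0011 HI?T → r0=0x3a
[8] flags=0011 MI?F → skip
[9] flags=0011 NE?T → r5=0x5b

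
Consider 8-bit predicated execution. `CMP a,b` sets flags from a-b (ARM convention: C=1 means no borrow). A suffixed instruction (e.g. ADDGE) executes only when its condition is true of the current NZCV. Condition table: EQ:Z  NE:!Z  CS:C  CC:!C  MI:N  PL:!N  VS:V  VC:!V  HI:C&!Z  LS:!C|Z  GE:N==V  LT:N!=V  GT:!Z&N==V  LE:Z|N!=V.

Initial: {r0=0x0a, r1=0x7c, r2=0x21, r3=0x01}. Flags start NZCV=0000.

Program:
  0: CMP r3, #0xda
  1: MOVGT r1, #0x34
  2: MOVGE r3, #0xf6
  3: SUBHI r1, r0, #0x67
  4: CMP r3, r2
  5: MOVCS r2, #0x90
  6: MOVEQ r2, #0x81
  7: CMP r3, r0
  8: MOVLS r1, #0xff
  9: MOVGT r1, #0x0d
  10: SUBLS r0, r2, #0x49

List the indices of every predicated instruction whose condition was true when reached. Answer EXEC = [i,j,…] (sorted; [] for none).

0: ✓ CMP  NZCV=0000
1: ✓ MOVGT  r1←0x34
2: ✓ MOVGE  r3←0xf6
3: · SUBHI
4: ✓ CMP  NZCV=1010
5: ✓ MOVCS  r2←0x90
6: · MOVEQ
7: ✓ CMP  NZCV=1010
8: · MOVLS
9: · MOVGT
10: · SUBLS

EXEC = [1,2,5]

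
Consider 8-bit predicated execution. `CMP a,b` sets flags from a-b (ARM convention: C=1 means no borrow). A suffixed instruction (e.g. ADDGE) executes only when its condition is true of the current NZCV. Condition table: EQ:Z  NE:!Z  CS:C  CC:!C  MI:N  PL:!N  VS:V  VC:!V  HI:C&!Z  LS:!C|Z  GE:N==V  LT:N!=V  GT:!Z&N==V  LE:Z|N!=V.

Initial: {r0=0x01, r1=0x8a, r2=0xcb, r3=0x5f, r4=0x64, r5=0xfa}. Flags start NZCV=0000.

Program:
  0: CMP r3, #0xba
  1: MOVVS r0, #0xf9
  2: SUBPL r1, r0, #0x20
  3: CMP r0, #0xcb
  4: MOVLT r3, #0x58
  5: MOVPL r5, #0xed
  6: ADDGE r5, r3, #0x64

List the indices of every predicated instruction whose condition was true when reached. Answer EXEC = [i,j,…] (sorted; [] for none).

0: ✓ CMP  NZCV=1001
1: ✓ MOVVS  r0←0xf9
2: · SUBPL
3: ✓ CMP  NZCV=0010
4: · MOVLT
5: ✓ MOVPL  r5←0xed
6: ✓ ADDGE  r5←0xc3

EXEC = [1,5,6]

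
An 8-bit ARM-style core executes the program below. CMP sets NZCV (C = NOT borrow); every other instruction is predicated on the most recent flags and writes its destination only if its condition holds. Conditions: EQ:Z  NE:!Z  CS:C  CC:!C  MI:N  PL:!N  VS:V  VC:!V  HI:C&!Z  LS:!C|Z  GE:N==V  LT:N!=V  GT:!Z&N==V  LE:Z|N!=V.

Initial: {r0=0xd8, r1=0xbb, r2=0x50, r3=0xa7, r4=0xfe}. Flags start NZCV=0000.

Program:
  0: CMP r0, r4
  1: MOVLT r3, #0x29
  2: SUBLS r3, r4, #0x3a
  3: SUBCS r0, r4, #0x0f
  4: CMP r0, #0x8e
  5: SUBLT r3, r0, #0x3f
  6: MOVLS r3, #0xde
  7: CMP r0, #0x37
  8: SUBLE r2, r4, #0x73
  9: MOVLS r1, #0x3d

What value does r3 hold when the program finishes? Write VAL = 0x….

0: ✓ CMP  NZCV=1000
1: ✓ MOVLT  r3←0x29
2: ✓ SUBLS  r3←0xc4
3: · SUBCS
4: ✓ CMP  NZCV=0010
5: · SUBLT
6: · MOVLS
7: ✓ CMP  NZCV=1010
8: ✓ SUBLE  r2←0x8b
9: · MOVLS

VAL = 0xc4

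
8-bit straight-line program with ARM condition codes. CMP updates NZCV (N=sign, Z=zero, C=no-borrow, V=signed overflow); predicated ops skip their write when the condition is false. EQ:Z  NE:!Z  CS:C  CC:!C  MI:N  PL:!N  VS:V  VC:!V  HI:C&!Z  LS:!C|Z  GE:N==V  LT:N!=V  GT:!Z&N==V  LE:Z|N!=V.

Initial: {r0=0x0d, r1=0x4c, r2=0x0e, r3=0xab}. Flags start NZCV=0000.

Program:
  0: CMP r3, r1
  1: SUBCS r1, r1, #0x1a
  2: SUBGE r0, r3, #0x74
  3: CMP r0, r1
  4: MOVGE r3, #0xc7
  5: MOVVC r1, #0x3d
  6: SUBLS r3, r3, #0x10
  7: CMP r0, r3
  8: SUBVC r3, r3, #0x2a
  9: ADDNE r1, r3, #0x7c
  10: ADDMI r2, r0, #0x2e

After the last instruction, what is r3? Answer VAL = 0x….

[0] flags=0011 → (cmp)
[1] flags=0011 CS?T → r1=0x32
[2] flags=0011 GE?F → skip
[3] flags=1000 → (cmp)
[4] flags=1000 GE?F → skip
[5] flags=1000 VC?T → r1=0x3d
[6] flags=1000 LS?T → r3=0x9b
[7] flags=0000 → (cmp)
[8] flags=0000 VC?T → r3=0x71
[9] flags=0000 NE?T → r1=0xed
[10] flags=0000 MI?F → skip

VAL = 0x71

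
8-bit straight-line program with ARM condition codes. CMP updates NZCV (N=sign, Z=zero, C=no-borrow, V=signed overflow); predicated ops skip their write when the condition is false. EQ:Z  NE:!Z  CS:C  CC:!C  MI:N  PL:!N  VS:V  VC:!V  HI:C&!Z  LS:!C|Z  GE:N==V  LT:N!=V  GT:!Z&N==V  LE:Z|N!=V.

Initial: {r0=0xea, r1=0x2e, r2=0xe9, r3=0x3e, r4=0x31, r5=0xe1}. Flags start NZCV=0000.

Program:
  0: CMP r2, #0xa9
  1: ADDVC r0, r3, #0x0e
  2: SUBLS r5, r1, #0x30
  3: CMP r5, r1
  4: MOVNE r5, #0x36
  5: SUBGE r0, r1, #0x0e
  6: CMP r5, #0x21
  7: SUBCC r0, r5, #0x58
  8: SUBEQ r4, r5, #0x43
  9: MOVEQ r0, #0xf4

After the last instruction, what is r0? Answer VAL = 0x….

VAL = 0x4c

0: ✓ CMP  NZCV=0010
1: ✓ ADDVC  r0←0x4c
2: · SUBLS
3: ✓ CMP  NZCV=1010
4: ✓ MOVNE  r5←0x36
5: · SUBGE
6: ✓ CMP  NZCV=0010
7: · SUBCC
8: · SUBEQ
9: · MOVEQ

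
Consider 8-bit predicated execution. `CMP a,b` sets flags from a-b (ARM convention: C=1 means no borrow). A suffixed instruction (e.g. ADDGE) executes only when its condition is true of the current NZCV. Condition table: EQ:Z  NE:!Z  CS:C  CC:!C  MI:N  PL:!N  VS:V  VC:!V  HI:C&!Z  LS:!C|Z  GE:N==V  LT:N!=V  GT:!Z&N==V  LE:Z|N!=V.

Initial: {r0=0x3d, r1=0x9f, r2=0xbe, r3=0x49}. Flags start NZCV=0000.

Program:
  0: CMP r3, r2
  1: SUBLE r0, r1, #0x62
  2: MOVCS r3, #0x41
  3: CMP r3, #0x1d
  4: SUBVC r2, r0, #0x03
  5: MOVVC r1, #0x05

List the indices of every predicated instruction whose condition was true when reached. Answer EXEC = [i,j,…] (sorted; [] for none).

[0] flags=1001 → (cmp)
[1] flags=1001 LE?F → skip
[2] flags=1001 CS?F → skip
[3] flags=0010 → (cmp)
[4] flags=0010 VC?T → r2=0x3a
[5] flags=0010 VC?T → r1=0x05

EXEC = [4,5]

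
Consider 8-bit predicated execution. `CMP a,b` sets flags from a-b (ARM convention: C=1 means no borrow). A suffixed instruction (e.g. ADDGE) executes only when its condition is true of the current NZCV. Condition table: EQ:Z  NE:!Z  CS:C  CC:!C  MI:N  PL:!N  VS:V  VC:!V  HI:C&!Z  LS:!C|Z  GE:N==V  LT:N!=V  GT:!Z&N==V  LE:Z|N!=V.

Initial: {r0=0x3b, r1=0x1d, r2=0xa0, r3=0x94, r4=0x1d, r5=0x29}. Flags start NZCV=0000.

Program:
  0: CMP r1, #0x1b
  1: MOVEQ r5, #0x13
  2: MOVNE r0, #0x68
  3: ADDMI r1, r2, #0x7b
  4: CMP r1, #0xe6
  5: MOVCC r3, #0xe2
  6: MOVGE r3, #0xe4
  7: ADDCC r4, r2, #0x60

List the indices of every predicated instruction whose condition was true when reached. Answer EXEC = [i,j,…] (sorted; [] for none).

[0] flags=0010 → (cmp)
[1] flags=0010 EQ?F → skip
[2] flags=0010 NE?T → r0=0x68
[3] flags=0010 MI?F → skip
[4] flags=0000 → (cmp)
[5] flags=0000 CC?T → r3=0xe2
[6] flags=0000 GE?T → r3=0xe4
[7] flags=0000 CC?T → r4=0x00

EXEC = [2,5,6,7]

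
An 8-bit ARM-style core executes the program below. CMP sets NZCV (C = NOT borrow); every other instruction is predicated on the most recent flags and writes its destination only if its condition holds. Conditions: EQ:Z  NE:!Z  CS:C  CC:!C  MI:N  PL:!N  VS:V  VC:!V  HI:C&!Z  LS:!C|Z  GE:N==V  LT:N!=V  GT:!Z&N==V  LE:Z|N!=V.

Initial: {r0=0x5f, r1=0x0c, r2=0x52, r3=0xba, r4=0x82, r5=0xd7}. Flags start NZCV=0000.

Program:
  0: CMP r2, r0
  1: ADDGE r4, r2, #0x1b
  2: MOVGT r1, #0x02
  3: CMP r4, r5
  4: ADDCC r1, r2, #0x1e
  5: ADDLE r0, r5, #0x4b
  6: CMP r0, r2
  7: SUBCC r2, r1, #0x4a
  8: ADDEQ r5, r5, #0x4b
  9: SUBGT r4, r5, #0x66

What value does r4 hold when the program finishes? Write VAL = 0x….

0: ✓ CMP  NZCV=1000
1: · ADDGE
2: · MOVGT
3: ✓ CMP  NZCV=1000
4: ✓ ADDCC  r1←0x70
5: ✓ ADDLE  r0←0x22
6: ✓ CMP  NZCV=1000
7: ✓ SUBCC  r2←0x26
8: · ADDEQ
9: · SUBGT

VAL = 0x82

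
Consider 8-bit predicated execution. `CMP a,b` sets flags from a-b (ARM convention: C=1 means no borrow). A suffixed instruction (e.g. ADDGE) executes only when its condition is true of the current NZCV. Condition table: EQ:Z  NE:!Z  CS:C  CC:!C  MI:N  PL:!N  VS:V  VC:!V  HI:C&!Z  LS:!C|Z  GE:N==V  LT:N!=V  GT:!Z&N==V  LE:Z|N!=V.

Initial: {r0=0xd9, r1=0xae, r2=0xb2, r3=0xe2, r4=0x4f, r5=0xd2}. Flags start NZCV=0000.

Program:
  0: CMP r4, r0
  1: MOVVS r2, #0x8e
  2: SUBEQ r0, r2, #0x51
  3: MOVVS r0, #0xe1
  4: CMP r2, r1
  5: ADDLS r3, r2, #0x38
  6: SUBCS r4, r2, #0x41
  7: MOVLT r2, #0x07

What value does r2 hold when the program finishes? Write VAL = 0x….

VAL = 0xb2

[0] flags=0000 → (cmp)
[1] flags=0000 VS?F → skip
[2] flags=0000 EQ?F → skip
[3] flags=0000 VS?F → skip
[4] flags=0010 → (cmp)
[5] flags=0010 LS?F → skip
[6] flags=0010 CS?T → r4=0x71
[7] flags=0010 LT?F → skip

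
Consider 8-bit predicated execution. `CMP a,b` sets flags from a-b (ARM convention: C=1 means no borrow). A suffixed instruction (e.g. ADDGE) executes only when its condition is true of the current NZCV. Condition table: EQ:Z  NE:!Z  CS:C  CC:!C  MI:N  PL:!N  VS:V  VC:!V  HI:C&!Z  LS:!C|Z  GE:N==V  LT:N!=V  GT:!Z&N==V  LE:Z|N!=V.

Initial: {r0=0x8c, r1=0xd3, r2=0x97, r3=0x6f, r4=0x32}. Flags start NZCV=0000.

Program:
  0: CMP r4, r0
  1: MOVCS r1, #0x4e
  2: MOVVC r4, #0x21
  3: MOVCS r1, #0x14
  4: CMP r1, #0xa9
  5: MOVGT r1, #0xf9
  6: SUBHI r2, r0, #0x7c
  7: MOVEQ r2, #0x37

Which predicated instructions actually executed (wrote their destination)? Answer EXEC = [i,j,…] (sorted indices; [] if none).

0: ✓ CMP  NZCV=1001
1: · MOVCS
2: · MOVVC
3: · MOVCS
4: ✓ CMP  NZCV=0010
5: ✓ MOVGT  r1←0xf9
6: ✓ SUBHI  r2←0x10
7: · MOVEQ

EXEC = [5,6]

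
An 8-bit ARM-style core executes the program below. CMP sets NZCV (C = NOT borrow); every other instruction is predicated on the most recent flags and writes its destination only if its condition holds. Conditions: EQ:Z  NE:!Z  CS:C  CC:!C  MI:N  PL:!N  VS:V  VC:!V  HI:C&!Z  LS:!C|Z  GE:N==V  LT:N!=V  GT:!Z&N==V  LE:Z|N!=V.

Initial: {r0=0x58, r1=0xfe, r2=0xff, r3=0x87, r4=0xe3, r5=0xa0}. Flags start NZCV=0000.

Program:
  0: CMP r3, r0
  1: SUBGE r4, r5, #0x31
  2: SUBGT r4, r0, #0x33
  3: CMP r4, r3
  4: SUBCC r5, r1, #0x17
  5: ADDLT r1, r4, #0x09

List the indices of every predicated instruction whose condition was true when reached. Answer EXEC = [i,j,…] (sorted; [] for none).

EXEC = []

0: ✓ CMP  NZCV=0011
1: · SUBGE
2: · SUBGT
3: ✓ CMP  NZCV=0010
4: · SUBCC
5: · ADDLT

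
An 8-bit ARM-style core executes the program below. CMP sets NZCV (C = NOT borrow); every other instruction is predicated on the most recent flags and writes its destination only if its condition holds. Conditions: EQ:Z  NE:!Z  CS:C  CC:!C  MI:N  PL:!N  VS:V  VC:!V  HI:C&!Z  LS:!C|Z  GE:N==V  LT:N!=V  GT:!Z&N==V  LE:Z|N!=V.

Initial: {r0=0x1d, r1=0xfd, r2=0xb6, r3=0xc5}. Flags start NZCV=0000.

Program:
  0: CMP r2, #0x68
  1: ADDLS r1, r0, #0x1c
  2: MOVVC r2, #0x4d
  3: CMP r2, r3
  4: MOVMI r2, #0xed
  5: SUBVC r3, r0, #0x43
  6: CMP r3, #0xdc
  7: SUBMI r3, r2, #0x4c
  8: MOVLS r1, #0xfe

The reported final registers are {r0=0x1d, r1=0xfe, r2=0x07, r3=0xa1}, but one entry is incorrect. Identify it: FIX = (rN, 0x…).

FIX = (r2, 0xed)

0: ✓ CMP  NZCV=0011
1: · ADDLS
2: · MOVVC
3: ✓ CMP  NZCV=1000
4: ✓ MOVMI  r2←0xed
5: ✓ SUBVC  r3←0xda
6: ✓ CMP  NZCV=1000
7: ✓ SUBMI  r3←0xa1
8: ✓ MOVLS  r1←0xfe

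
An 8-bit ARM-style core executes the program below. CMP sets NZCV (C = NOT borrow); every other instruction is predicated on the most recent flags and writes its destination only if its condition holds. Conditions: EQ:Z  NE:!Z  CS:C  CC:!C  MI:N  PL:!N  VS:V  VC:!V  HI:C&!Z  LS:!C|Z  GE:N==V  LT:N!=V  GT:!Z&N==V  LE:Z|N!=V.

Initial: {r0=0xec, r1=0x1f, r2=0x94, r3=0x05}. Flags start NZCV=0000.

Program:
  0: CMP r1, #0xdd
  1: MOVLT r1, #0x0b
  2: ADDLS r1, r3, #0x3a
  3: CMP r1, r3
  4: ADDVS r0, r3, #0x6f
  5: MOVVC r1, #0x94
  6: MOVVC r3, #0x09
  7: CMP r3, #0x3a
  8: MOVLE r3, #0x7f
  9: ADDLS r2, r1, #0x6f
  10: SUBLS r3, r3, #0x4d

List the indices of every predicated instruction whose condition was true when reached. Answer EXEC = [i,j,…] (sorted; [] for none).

EXEC = [2,5,6,8,9,10]

[0] flags=0000 → (cmp)
[1] flags=0000 LT?F → skip
[2] flags=0000 LS?T → r1=0x3f
[3] flags=0010 → (cmp)
[4] flags=0010 VS?F → skip
[5] flags=0010 VC?T → r1=0x94
[6] flags=0010 VC?T → r3=0x09
[7] flags=1000 → (cmp)
[8] flags=1000 LE?T → r3=0x7f
[9] flags=1000 LS?T → r2=0x03
[10] flags=1000 LS?T → r3=0x32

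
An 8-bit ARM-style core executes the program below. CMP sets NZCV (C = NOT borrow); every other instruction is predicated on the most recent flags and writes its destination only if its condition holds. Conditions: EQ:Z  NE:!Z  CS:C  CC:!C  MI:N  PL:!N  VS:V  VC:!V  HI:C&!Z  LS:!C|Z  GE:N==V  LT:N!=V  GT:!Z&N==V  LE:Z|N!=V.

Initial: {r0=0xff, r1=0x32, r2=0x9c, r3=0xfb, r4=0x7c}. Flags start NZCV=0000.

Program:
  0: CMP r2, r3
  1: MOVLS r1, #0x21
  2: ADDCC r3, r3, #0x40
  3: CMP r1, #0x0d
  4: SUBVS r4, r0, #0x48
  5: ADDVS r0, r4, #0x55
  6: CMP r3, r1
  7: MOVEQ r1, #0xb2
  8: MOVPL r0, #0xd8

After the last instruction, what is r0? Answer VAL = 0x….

VAL = 0xd8

[0] flags=1000 → (cmp)
[1] flags=1000 LS?T → r1=0x21
[2] flags=1000 CC?T → r3=0x3b
[3] flags=0010 → (cmp)
[4] flags=0010 VS?F → skip
[5] flags=0010 VS?F → skip
[6] flags=0010 → (cmp)
[7] flags=0010 EQ?F → skip
[8] flags=0010 PL?T → r0=0xd8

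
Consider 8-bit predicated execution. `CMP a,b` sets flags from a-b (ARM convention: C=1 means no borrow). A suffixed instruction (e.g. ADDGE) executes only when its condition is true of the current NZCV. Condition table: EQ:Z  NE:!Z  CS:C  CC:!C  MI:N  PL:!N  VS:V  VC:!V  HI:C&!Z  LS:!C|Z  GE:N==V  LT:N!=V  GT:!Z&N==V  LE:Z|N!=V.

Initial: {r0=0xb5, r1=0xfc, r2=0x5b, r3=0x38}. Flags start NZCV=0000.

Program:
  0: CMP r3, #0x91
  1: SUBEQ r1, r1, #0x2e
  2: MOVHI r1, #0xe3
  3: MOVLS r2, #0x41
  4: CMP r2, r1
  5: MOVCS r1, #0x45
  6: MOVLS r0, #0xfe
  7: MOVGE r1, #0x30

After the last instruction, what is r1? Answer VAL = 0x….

[0] flags=1001 → (cmp)
[1] flags=1001 EQ?F → skip
[2] flags=1001 HI?F → skip
[3] flags=1001 LS?T → r2=0x41
[4] flags=0000 → (cmp)
[5] flags=0000 CS?F → skip
[6] flags=0000 LS?T → r0=0xfe
[7] flags=0000 GE?T → r1=0x30

VAL = 0x30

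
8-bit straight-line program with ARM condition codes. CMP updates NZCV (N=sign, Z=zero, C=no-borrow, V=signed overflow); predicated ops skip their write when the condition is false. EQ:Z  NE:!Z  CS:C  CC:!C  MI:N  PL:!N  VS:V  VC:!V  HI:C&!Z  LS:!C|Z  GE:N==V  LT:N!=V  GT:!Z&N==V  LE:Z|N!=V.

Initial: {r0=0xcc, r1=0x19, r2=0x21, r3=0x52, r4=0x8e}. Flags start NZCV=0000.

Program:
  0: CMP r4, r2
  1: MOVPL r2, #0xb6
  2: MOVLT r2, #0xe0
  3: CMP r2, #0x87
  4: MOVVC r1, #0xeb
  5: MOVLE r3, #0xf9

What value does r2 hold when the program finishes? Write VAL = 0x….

VAL = 0xe0

0: ✓ CMP  NZCV=0011
1: ✓ MOVPL  r2←0xb6
2: ✓ MOVLT  r2←0xe0
3: ✓ CMP  NZCV=0010
4: ✓ MOVVC  r1←0xeb
5: · MOVLE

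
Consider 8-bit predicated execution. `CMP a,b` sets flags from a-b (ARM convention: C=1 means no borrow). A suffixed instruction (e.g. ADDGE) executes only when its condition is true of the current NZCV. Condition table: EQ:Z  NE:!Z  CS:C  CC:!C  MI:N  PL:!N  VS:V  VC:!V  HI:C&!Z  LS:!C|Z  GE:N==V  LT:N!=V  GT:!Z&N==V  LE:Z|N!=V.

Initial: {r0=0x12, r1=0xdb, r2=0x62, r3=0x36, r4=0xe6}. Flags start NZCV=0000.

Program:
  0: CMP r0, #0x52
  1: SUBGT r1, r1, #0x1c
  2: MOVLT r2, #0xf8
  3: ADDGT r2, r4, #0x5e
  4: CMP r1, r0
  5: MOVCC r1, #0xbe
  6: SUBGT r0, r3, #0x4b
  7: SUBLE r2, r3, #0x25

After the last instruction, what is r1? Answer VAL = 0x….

VAL = 0xdb

[0] flags=1000 → (cmp)
[1] flags=1000 GT?F → skip
[2] flags=1000 LT?T → r2=0xf8
[3] flags=1000 GT?F → skip
[4] flags=1010 → (cmp)
[5] flags=1010 CC?F → skip
[6] flags=1010 GT?F → skip
[7] flags=1010 LE?T → r2=0x11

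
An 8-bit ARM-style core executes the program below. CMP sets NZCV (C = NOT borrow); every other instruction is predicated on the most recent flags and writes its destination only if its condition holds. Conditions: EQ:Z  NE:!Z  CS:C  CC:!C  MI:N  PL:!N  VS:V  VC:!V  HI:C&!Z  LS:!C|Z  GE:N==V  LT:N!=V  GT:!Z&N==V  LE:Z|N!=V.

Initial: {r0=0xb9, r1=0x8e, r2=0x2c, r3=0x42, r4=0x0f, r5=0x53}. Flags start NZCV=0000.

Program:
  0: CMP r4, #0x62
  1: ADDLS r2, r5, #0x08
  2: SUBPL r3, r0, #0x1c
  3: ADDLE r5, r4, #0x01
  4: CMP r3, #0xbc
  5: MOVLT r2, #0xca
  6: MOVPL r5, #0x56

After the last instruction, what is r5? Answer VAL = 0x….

[0] flags=1000 → (cmp)
[1] flags=1000 LS?T → r2=0x5b
[2] flags=1000 PL?F → skip
[3] flags=1000 LE?T → r5=0x10
[4] flags=1001 → (cmp)
[5] flags=1001 LT?F → skip
[6] flags=1001 PL?F → skip

VAL = 0x10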